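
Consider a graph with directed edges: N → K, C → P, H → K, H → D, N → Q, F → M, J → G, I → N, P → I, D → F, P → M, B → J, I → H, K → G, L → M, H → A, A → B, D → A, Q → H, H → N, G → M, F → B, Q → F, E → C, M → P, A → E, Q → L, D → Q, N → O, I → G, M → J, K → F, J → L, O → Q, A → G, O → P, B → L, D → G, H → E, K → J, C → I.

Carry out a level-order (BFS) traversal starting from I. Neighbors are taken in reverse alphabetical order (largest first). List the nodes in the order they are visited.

Visit I; enqueue N, H, G → queue [N, H, G]
Visit N; enqueue Q, O, K → queue [H, G, Q, O, K]
Visit H; enqueue E, D, A → queue [G, Q, O, K, E, D, A]
Visit G; enqueue M → queue [Q, O, K, E, D, A, M]
Visit Q; enqueue L, F → queue [O, K, E, D, A, M, L, F]
Visit O; enqueue P → queue [K, E, D, A, M, L, F, P]
Visit K; enqueue J → queue [E, D, A, M, L, F, P, J]
Visit E; enqueue C → queue [D, A, M, L, F, P, J, C]
Visit D → queue [A, M, L, F, P, J, C]
Visit A; enqueue B → queue [M, L, F, P, J, C, B]
Visit M → queue [L, F, P, J, C, B]
Visit L → queue [F, P, J, C, B]
Visit F → queue [P, J, C, B]
Visit P → queue [J, C, B]
Visit J → queue [C, B]
Visit C → queue [B]
Visit B → queue []

I → N → H → G → Q → O → K → E → D → A → M → L → F → P → J → C → B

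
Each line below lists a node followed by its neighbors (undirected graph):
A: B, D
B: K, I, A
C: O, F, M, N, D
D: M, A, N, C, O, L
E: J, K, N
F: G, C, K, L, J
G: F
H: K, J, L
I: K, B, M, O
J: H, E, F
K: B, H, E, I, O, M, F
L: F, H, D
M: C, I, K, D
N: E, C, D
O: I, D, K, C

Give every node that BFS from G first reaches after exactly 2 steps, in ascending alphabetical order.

C, J, K, L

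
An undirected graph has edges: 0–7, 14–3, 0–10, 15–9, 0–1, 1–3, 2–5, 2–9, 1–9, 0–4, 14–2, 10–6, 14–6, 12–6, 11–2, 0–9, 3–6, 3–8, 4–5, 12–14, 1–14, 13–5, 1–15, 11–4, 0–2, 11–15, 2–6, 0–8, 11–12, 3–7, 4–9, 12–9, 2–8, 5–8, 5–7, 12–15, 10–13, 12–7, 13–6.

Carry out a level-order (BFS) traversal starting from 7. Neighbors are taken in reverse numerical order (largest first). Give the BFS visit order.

Visit 7; enqueue 12, 5, 3, 0 → queue [12, 5, 3, 0]
Visit 12; enqueue 15, 14, 11, 9, 6 → queue [5, 3, 0, 15, 14, 11, 9, 6]
Visit 5; enqueue 13, 8, 4, 2 → queue [3, 0, 15, 14, 11, 9, 6, 13, 8, 4, 2]
Visit 3; enqueue 1 → queue [0, 15, 14, 11, 9, 6, 13, 8, 4, 2, 1]
Visit 0; enqueue 10 → queue [15, 14, 11, 9, 6, 13, 8, 4, 2, 1, 10]
Visit 15 → queue [14, 11, 9, 6, 13, 8, 4, 2, 1, 10]
Visit 14 → queue [11, 9, 6, 13, 8, 4, 2, 1, 10]
Visit 11 → queue [9, 6, 13, 8, 4, 2, 1, 10]
Visit 9 → queue [6, 13, 8, 4, 2, 1, 10]
Visit 6 → queue [13, 8, 4, 2, 1, 10]
Visit 13 → queue [8, 4, 2, 1, 10]
Visit 8 → queue [4, 2, 1, 10]
Visit 4 → queue [2, 1, 10]
Visit 2 → queue [1, 10]
Visit 1 → queue [10]
Visit 10 → queue []

7 -> 12 -> 5 -> 3 -> 0 -> 15 -> 14 -> 11 -> 9 -> 6 -> 13 -> 8 -> 4 -> 2 -> 1 -> 10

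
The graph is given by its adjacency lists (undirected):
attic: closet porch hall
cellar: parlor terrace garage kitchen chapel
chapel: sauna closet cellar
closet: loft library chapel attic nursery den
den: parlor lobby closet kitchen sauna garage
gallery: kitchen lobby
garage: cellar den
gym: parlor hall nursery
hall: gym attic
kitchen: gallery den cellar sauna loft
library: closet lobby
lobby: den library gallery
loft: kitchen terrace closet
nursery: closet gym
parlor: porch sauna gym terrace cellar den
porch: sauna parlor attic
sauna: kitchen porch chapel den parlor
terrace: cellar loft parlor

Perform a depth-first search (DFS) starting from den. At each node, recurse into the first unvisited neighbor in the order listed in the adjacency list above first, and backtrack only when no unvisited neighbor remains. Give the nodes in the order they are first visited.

den, parlor, porch, sauna, kitchen, gallery, lobby, library, closet, loft, terrace, cellar, garage, chapel, attic, hall, gym, nursery

Visit den
den → parlor
parlor → porch
porch → sauna
sauna → kitchen
kitchen → gallery
gallery → lobby
lobby → library
library → closet
closet → loft
loft → terrace
terrace → cellar
cellar → garage
cellar → chapel
closet → attic
attic → hall
hall → gym
gym → nursery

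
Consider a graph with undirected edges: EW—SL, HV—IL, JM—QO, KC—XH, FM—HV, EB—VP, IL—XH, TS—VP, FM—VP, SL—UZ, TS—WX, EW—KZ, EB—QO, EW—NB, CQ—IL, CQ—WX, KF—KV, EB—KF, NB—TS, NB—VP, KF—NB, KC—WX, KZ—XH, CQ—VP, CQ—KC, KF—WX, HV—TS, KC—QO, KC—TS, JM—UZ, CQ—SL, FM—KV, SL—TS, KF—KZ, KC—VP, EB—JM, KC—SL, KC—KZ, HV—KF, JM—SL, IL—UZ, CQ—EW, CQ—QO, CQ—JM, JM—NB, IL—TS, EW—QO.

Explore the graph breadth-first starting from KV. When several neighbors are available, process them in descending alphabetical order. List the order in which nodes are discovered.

KV KF FM WX NB KZ HV EB VP TS KC CQ JM EW XH IL QO SL UZ

Visit KV; enqueue KF, FM → queue [KF, FM]
Visit KF; enqueue WX, NB, KZ, HV, EB → queue [FM, WX, NB, KZ, HV, EB]
Visit FM; enqueue VP → queue [WX, NB, KZ, HV, EB, VP]
Visit WX; enqueue TS, KC, CQ → queue [NB, KZ, HV, EB, VP, TS, KC, CQ]
Visit NB; enqueue JM, EW → queue [KZ, HV, EB, VP, TS, KC, CQ, JM, EW]
Visit KZ; enqueue XH → queue [HV, EB, VP, TS, KC, CQ, JM, EW, XH]
Visit HV; enqueue IL → queue [EB, VP, TS, KC, CQ, JM, EW, XH, IL]
Visit EB; enqueue QO → queue [VP, TS, KC, CQ, JM, EW, XH, IL, QO]
Visit VP → queue [TS, KC, CQ, JM, EW, XH, IL, QO]
Visit TS; enqueue SL → queue [KC, CQ, JM, EW, XH, IL, QO, SL]
Visit KC → queue [CQ, JM, EW, XH, IL, QO, SL]
Visit CQ → queue [JM, EW, XH, IL, QO, SL]
Visit JM; enqueue UZ → queue [EW, XH, IL, QO, SL, UZ]
Visit EW → queue [XH, IL, QO, SL, UZ]
Visit XH → queue [IL, QO, SL, UZ]
Visit IL → queue [QO, SL, UZ]
Visit QO → queue [SL, UZ]
Visit SL → queue [UZ]
Visit UZ → queue []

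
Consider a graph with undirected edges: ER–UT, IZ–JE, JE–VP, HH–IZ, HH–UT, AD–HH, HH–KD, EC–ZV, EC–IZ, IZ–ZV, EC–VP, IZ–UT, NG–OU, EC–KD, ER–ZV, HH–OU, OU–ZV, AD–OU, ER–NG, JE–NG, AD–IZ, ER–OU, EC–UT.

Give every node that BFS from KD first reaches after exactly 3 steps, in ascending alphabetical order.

Level 0: KD
Level 1: EC, HH
Level 2: AD, IZ, OU, UT, VP, ZV
Level 3: ER, JE, NG

ER, JE, NG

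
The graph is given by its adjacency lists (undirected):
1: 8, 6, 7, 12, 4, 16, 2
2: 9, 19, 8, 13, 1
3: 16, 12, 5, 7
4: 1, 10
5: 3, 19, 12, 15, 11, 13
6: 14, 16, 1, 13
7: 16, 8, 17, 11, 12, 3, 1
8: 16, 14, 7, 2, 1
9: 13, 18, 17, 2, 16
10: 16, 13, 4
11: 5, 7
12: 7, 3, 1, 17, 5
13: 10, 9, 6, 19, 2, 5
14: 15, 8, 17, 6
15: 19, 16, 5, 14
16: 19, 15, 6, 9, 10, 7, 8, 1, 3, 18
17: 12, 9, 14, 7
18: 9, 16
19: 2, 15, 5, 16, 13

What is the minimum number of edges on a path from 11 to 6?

3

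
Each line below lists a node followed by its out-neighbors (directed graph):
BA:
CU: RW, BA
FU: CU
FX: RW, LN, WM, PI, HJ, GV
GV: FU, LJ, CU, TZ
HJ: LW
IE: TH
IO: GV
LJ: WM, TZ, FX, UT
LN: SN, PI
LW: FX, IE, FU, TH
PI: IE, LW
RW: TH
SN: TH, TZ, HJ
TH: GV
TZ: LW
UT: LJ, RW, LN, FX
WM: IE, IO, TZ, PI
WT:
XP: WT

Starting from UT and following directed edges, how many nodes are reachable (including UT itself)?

18

BFS from UT visits: UT, LJ, RW, LN, FX, WM, TZ, TH, SN, PI, HJ, GV, IE, IO, LW, FU, CU, BA
Reachable nodes: 18 of 20 total.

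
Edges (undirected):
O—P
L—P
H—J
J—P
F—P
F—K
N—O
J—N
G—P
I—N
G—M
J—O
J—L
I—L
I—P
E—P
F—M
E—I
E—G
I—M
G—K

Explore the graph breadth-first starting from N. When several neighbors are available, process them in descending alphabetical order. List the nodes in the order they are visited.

N, O, J, I, P, L, H, M, E, G, F, K

Visit N; enqueue O, J, I → queue [O, J, I]
Visit O; enqueue P → queue [J, I, P]
Visit J; enqueue L, H → queue [I, P, L, H]
Visit I; enqueue M, E → queue [P, L, H, M, E]
Visit P; enqueue G, F → queue [L, H, M, E, G, F]
Visit L → queue [H, M, E, G, F]
Visit H → queue [M, E, G, F]
Visit M → queue [E, G, F]
Visit E → queue [G, F]
Visit G; enqueue K → queue [F, K]
Visit F → queue [K]
Visit K → queue []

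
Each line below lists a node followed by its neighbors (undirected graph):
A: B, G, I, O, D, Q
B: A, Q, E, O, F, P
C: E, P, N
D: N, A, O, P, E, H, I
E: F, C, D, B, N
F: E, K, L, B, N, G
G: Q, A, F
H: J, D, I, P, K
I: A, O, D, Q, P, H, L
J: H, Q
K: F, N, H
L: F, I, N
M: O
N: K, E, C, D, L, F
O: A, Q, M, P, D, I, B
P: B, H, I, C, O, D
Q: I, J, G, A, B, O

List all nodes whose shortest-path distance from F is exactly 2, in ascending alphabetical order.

A, C, D, H, I, O, P, Q

Level 0: F
Level 1: B, E, G, K, L, N
Level 2: A, C, D, H, I, O, P, Q
Level 3: J, M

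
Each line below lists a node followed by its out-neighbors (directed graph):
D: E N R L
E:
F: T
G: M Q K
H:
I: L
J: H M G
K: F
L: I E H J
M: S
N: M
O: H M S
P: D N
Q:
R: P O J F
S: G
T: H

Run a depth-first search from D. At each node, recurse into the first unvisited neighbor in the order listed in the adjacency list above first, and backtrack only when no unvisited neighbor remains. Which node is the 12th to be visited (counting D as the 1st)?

R

Visit D
D → E
D → N
N → M
M → S
S → G
G → Q
G → K
K → F
F → T
T → H
D → R
R → P
R → O
R → J
D → L
L → I

Visit order: D, E, N, M, S, G, Q, K, F, T, H, R, P, O, J, L, I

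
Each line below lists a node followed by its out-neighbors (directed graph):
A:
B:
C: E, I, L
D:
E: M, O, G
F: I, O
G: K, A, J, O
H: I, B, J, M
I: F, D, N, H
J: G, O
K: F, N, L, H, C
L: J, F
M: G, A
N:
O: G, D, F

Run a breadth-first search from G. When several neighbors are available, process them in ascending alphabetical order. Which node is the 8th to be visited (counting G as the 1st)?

H

Visit G; enqueue A, J, K, O → queue [A, J, K, O]
Visit A → queue [J, K, O]
Visit J → queue [K, O]
Visit K; enqueue C, F, H, L, N → queue [O, C, F, H, L, N]
Visit O; enqueue D → queue [C, F, H, L, N, D]
Visit C; enqueue E, I → queue [F, H, L, N, D, E, I]
Visit F → queue [H, L, N, D, E, I]
Visit H; enqueue B, M → queue [L, N, D, E, I, B, M]
Visit L → queue [N, D, E, I, B, M]
Visit N → queue [D, E, I, B, M]
Visit D → queue [E, I, B, M]
Visit E → queue [I, B, M]
Visit I → queue [B, M]
Visit B → queue [M]
Visit M → queue []

Visit order: G, A, J, K, O, C, F, H, L, N, D, E, I, B, M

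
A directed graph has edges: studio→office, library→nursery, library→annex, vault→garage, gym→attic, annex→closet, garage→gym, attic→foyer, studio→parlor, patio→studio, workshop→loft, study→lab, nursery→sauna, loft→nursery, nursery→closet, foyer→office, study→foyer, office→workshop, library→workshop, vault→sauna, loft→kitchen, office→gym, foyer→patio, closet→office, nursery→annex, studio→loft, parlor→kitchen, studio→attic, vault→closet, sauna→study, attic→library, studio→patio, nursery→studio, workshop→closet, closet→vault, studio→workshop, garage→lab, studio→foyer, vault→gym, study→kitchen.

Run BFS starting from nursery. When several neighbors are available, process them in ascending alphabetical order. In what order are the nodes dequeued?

Visit nursery; enqueue annex, closet, sauna, studio → queue [annex, closet, sauna, studio]
Visit annex → queue [closet, sauna, studio]
Visit closet; enqueue office, vault → queue [sauna, studio, office, vault]
Visit sauna; enqueue study → queue [studio, office, vault, study]
Visit studio; enqueue attic, foyer, loft, parlor, patio, workshop → queue [office, vault, study, attic, foyer, loft, parlor, patio, workshop]
Visit office; enqueue gym → queue [vault, study, attic, foyer, loft, parlor, patio, workshop, gym]
Visit vault; enqueue garage → queue [study, attic, foyer, loft, parlor, patio, workshop, gym, garage]
Visit study; enqueue kitchen, lab → queue [attic, foyer, loft, parlor, patio, workshop, gym, garage, kitchen, lab]
Visit attic; enqueue library → queue [foyer, loft, parlor, patio, workshop, gym, garage, kitchen, lab, library]
Visit foyer → queue [loft, parlor, patio, workshop, gym, garage, kitchen, lab, library]
Visit loft → queue [parlor, patio, workshop, gym, garage, kitchen, lab, library]
Visit parlor → queue [patio, workshop, gym, garage, kitchen, lab, library]
Visit patio → queue [workshop, gym, garage, kitchen, lab, library]
Visit workshop → queue [gym, garage, kitchen, lab, library]
Visit gym → queue [garage, kitchen, lab, library]
Visit garage → queue [kitchen, lab, library]
Visit kitchen → queue [lab, library]
Visit lab → queue [library]
Visit library → queue []

nursery, annex, closet, sauna, studio, office, vault, study, attic, foyer, loft, parlor, patio, workshop, gym, garage, kitchen, lab, library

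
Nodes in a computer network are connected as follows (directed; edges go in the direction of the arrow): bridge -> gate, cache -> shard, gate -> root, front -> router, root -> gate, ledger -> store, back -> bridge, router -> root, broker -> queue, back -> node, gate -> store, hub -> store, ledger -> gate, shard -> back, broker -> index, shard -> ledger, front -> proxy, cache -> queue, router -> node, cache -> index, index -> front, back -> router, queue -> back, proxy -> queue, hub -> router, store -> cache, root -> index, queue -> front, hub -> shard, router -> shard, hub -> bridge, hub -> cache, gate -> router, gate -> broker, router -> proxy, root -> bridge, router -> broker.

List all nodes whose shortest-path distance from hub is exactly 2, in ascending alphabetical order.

Level 0: hub
Level 1: bridge, cache, router, shard, store
Level 2: back, broker, gate, index, ledger, node, proxy, queue, root
Level 3: front

back, broker, gate, index, ledger, node, proxy, queue, root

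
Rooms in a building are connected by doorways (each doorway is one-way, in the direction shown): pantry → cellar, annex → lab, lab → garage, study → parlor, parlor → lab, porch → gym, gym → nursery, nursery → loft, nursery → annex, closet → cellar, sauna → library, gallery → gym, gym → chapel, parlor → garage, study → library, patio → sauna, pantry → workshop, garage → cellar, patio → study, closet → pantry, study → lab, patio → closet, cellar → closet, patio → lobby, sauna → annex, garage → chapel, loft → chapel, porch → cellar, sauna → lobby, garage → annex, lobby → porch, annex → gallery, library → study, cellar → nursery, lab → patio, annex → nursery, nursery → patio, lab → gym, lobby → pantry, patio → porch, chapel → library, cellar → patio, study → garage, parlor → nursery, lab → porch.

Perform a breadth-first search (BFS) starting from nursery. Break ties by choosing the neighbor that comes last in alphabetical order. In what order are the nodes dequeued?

nursery, patio, loft, annex, study, sauna, porch, lobby, closet, chapel, lab, gallery, parlor, library, garage, gym, cellar, pantry, workshop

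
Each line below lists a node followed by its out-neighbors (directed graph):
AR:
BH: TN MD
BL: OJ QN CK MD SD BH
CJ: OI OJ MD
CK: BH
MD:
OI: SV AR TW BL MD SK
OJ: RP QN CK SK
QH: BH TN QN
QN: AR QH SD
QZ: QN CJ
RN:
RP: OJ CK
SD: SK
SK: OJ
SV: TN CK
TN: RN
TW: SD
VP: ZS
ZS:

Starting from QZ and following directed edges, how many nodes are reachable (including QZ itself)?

18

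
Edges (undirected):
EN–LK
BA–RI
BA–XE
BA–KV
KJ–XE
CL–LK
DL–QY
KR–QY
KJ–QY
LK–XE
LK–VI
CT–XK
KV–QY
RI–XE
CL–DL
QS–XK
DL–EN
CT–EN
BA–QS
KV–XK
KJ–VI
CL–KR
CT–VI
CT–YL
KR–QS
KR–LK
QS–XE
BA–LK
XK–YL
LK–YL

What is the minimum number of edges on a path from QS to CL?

2

Level 0: QS
Level 1: BA, KR, XE, XK
Level 2: CL, CT, KJ, KV, LK, QY, RI, YL
Level 3: DL, EN, VI
CL first appears at level 2.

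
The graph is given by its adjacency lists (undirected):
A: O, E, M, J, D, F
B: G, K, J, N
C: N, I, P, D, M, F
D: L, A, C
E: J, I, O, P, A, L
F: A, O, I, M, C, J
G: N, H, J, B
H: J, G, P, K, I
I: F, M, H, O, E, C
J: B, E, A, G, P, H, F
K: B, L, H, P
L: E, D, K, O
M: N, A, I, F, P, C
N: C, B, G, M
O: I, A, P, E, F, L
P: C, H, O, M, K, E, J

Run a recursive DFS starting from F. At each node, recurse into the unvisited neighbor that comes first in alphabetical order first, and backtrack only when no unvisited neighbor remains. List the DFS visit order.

F, A, D, C, I, E, J, B, G, H, K, L, O, P, M, N

Visit F
F → A
A → D
D → C
C → I
I → E
E → J
J → B
B → G
G → H
H → K
K → L
L → O
O → P
P → M
M → N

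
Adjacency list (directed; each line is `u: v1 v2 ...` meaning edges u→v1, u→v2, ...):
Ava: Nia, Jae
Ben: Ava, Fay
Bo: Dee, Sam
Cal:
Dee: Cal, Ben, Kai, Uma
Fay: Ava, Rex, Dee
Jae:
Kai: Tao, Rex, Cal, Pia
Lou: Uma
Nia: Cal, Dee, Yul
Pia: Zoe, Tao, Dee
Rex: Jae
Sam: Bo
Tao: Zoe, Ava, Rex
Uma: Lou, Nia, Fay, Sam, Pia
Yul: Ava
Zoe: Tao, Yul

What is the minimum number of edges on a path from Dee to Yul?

Level 0: Dee
Level 1: Ben, Cal, Kai, Uma
Level 2: Ava, Fay, Lou, Nia, Pia, Rex, Sam, Tao
Level 3: Bo, Jae, Yul, Zoe
Yul first appears at level 3.

3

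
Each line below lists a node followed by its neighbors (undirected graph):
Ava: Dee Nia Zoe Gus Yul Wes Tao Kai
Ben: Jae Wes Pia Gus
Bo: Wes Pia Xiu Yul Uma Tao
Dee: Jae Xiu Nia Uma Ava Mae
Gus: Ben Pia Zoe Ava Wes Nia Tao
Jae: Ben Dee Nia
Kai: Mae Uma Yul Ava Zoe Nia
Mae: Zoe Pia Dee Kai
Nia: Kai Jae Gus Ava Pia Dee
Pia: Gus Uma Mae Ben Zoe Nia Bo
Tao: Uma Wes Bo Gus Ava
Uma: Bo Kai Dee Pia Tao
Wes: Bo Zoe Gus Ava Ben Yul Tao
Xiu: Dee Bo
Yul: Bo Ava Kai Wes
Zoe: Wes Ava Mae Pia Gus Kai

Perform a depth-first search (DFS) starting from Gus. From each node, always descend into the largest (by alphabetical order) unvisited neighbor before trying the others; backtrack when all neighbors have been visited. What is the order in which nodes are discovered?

Gus -> Zoe -> Wes -> Yul -> Kai -> Uma -> Tao -> Bo -> Xiu -> Dee -> Nia -> Pia -> Mae -> Ben -> Jae -> Ava

Visit Gus
Gus → Zoe
Zoe → Wes
Wes → Yul
Yul → Kai
Kai → Uma
Uma → Tao
Tao → Bo
Bo → Xiu
Xiu → Dee
Dee → Nia
Nia → Pia
Pia → Mae
Pia → Ben
Ben → Jae
Nia → Ava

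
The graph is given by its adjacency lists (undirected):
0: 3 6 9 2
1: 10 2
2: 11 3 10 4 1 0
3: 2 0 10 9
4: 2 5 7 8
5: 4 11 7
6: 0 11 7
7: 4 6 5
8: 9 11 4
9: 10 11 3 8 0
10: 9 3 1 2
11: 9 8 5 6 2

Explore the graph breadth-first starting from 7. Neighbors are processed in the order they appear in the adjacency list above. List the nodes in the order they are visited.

Visit 7; enqueue 4, 6, 5 → queue [4, 6, 5]
Visit 4; enqueue 2, 8 → queue [6, 5, 2, 8]
Visit 6; enqueue 0, 11 → queue [5, 2, 8, 0, 11]
Visit 5 → queue [2, 8, 0, 11]
Visit 2; enqueue 3, 10, 1 → queue [8, 0, 11, 3, 10, 1]
Visit 8; enqueue 9 → queue [0, 11, 3, 10, 1, 9]
Visit 0 → queue [11, 3, 10, 1, 9]
Visit 11 → queue [3, 10, 1, 9]
Visit 3 → queue [10, 1, 9]
Visit 10 → queue [1, 9]
Visit 1 → queue [9]
Visit 9 → queue []

7 -> 4 -> 6 -> 5 -> 2 -> 8 -> 0 -> 11 -> 3 -> 10 -> 1 -> 9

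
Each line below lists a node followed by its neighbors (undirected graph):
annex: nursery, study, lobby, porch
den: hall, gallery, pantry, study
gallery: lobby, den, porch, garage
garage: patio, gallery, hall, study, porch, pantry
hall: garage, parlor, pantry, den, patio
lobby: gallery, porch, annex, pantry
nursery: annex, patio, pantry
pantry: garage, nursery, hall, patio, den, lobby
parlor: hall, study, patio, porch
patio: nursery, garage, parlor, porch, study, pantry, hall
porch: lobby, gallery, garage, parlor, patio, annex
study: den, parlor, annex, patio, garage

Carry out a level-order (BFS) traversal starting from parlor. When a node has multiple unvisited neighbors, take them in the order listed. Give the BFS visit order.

Visit parlor; enqueue hall, study, patio, porch → queue [hall, study, patio, porch]
Visit hall; enqueue garage, pantry, den → queue [study, patio, porch, garage, pantry, den]
Visit study; enqueue annex → queue [patio, porch, garage, pantry, den, annex]
Visit patio; enqueue nursery → queue [porch, garage, pantry, den, annex, nursery]
Visit porch; enqueue lobby, gallery → queue [garage, pantry, den, annex, nursery, lobby, gallery]
Visit garage → queue [pantry, den, annex, nursery, lobby, gallery]
Visit pantry → queue [den, annex, nursery, lobby, gallery]
Visit den → queue [annex, nursery, lobby, gallery]
Visit annex → queue [nursery, lobby, gallery]
Visit nursery → queue [lobby, gallery]
Visit lobby → queue [gallery]
Visit gallery → queue []

parlor -> hall -> study -> patio -> porch -> garage -> pantry -> den -> annex -> nursery -> lobby -> gallery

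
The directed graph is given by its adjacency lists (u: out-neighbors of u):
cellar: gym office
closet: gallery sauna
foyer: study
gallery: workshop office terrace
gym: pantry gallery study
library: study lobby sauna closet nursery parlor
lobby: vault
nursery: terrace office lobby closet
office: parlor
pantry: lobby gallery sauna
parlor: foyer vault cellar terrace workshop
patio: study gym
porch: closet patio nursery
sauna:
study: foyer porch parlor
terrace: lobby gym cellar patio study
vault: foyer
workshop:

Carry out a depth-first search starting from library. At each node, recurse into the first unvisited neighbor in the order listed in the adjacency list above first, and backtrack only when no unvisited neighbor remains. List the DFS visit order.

library → study → foyer → porch → closet → gallery → workshop → office → parlor → vault → cellar → gym → pantry → lobby → sauna → terrace → patio → nursery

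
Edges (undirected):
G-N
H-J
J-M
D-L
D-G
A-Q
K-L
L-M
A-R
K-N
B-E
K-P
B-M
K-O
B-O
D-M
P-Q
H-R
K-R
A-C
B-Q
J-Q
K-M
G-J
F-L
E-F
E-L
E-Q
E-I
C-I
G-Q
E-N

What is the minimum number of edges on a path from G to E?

Level 0: G
Level 1: D, J, N, Q
Level 2: A, B, E, H, K, L, M, P
Level 3: C, F, I, O, R
E first appears at level 2.

2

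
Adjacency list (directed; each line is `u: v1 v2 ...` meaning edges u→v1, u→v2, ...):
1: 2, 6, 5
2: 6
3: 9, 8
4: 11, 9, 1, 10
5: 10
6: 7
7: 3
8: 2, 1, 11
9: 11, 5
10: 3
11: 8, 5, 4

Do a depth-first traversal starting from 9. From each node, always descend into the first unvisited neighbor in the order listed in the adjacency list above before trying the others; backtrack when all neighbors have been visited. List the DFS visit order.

9, 11, 8, 2, 6, 7, 3, 1, 5, 10, 4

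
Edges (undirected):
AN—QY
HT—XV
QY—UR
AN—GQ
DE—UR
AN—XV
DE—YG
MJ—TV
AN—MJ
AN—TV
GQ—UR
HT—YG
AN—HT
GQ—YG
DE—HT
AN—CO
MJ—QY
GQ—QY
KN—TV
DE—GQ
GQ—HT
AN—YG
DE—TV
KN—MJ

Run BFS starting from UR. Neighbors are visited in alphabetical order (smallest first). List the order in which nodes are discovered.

Visit UR; enqueue DE, GQ, QY → queue [DE, GQ, QY]
Visit DE; enqueue HT, TV, YG → queue [GQ, QY, HT, TV, YG]
Visit GQ; enqueue AN → queue [QY, HT, TV, YG, AN]
Visit QY; enqueue MJ → queue [HT, TV, YG, AN, MJ]
Visit HT; enqueue XV → queue [TV, YG, AN, MJ, XV]
Visit TV; enqueue KN → queue [YG, AN, MJ, XV, KN]
Visit YG → queue [AN, MJ, XV, KN]
Visit AN; enqueue CO → queue [MJ, XV, KN, CO]
Visit MJ → queue [XV, KN, CO]
Visit XV → queue [KN, CO]
Visit KN → queue [CO]
Visit CO → queue []

UR, DE, GQ, QY, HT, TV, YG, AN, MJ, XV, KN, CO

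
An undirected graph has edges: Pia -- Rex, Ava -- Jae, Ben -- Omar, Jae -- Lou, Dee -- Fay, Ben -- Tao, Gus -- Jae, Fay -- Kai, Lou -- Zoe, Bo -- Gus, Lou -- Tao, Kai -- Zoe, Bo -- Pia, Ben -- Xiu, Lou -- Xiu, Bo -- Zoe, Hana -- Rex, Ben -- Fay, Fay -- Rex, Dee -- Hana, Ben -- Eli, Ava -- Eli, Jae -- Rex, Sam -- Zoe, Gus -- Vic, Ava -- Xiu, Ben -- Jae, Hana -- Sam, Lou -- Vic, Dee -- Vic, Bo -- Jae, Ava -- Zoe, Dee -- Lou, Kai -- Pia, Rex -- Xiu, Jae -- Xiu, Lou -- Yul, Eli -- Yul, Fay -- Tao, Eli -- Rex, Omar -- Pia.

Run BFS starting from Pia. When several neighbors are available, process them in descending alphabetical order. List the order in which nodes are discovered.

Pia -> Rex -> Omar -> Kai -> Bo -> Xiu -> Jae -> Hana -> Fay -> Eli -> Ben -> Zoe -> Gus -> Lou -> Ava -> Sam -> Dee -> Tao -> Yul -> Vic

Visit Pia; enqueue Rex, Omar, Kai, Bo → queue [Rex, Omar, Kai, Bo]
Visit Rex; enqueue Xiu, Jae, Hana, Fay, Eli → queue [Omar, Kai, Bo, Xiu, Jae, Hana, Fay, Eli]
Visit Omar; enqueue Ben → queue [Kai, Bo, Xiu, Jae, Hana, Fay, Eli, Ben]
Visit Kai; enqueue Zoe → queue [Bo, Xiu, Jae, Hana, Fay, Eli, Ben, Zoe]
Visit Bo; enqueue Gus → queue [Xiu, Jae, Hana, Fay, Eli, Ben, Zoe, Gus]
Visit Xiu; enqueue Lou, Ava → queue [Jae, Hana, Fay, Eli, Ben, Zoe, Gus, Lou, Ava]
Visit Jae → queue [Hana, Fay, Eli, Ben, Zoe, Gus, Lou, Ava]
Visit Hana; enqueue Sam, Dee → queue [Fay, Eli, Ben, Zoe, Gus, Lou, Ava, Sam, Dee]
Visit Fay; enqueue Tao → queue [Eli, Ben, Zoe, Gus, Lou, Ava, Sam, Dee, Tao]
Visit Eli; enqueue Yul → queue [Ben, Zoe, Gus, Lou, Ava, Sam, Dee, Tao, Yul]
Visit Ben → queue [Zoe, Gus, Lou, Ava, Sam, Dee, Tao, Yul]
Visit Zoe → queue [Gus, Lou, Ava, Sam, Dee, Tao, Yul]
Visit Gus; enqueue Vic → queue [Lou, Ava, Sam, Dee, Tao, Yul, Vic]
Visit Lou → queue [Ava, Sam, Dee, Tao, Yul, Vic]
Visit Ava → queue [Sam, Dee, Tao, Yul, Vic]
Visit Sam → queue [Dee, Tao, Yul, Vic]
Visit Dee → queue [Tao, Yul, Vic]
Visit Tao → queue [Yul, Vic]
Visit Yul → queue [Vic]
Visit Vic → queue []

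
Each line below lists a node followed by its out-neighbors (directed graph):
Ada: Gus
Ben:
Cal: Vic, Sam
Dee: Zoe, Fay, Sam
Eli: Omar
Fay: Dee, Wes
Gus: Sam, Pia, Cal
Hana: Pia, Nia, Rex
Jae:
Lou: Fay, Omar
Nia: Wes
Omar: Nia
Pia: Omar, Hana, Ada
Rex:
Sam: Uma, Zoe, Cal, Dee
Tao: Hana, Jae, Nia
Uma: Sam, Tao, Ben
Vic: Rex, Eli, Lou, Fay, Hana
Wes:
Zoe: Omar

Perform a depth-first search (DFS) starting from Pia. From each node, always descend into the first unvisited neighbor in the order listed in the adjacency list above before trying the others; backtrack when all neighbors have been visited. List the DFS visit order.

Visit Pia
Pia → Omar
Omar → Nia
Nia → Wes
Pia → Hana
Hana → Rex
Pia → Ada
Ada → Gus
Gus → Sam
Sam → Uma
Uma → Tao
Tao → Jae
Uma → Ben
Sam → Zoe
Sam → Cal
Cal → Vic
Vic → Eli
Vic → Lou
Lou → Fay
Fay → Dee

Pia → Omar → Nia → Wes → Hana → Rex → Ada → Gus → Sam → Uma → Tao → Jae → Ben → Zoe → Cal → Vic → Eli → Lou → Fay → Dee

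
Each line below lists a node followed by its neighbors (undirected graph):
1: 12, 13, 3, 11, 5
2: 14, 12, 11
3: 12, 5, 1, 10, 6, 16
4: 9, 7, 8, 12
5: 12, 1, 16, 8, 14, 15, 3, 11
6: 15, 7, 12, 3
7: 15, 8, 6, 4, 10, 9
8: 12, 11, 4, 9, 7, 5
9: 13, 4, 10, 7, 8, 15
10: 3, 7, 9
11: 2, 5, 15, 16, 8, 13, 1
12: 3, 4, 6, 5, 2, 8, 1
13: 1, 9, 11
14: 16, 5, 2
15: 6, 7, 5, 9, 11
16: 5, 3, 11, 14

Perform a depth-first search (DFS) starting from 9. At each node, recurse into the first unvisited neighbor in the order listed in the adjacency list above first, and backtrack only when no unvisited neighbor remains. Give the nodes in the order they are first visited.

9, 13, 1, 12, 3, 5, 16, 11, 2, 14, 15, 6, 7, 8, 4, 10

Visit 9
9 → 13
13 → 1
1 → 12
12 → 3
3 → 5
5 → 16
16 → 11
11 → 2
2 → 14
11 → 15
15 → 6
6 → 7
7 → 8
8 → 4
7 → 10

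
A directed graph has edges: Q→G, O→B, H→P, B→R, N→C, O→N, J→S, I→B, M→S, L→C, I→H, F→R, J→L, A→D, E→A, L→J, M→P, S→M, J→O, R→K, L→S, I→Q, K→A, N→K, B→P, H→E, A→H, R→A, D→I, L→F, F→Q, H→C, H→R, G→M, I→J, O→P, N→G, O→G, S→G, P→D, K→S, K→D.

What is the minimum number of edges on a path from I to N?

Level 0: I
Level 1: B, H, J, Q
Level 2: C, E, G, L, O, P, R, S
Level 3: A, D, F, K, M, N
N first appears at level 3.

3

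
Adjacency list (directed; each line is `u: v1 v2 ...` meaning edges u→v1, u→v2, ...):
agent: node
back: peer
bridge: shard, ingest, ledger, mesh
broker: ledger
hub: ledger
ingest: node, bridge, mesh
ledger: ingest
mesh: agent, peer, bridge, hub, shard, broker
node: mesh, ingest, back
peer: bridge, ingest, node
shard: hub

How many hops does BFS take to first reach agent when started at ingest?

Level 0: ingest
Level 1: bridge, mesh, node
Level 2: agent, back, broker, hub, ledger, peer, shard
agent first appears at level 2.

2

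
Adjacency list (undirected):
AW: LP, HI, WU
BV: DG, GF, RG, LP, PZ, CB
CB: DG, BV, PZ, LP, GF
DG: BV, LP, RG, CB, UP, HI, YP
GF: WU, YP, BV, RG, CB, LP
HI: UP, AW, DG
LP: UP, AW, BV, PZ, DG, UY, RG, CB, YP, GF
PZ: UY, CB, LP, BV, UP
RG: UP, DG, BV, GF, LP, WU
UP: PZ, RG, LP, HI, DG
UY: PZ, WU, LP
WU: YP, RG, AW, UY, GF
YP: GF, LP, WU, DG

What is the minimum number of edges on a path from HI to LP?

Level 0: HI
Level 1: AW, DG, UP
Level 2: BV, CB, LP, PZ, RG, WU, YP
Level 3: GF, UY
LP first appears at level 2.

2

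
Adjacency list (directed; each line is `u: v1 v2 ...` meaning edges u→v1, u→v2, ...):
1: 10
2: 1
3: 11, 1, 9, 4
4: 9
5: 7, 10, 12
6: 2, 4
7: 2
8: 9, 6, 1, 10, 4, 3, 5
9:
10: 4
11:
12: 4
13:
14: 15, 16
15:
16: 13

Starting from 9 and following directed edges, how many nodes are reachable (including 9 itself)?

BFS from 9 visits: 9
Reachable nodes: 1 of 16 total.

1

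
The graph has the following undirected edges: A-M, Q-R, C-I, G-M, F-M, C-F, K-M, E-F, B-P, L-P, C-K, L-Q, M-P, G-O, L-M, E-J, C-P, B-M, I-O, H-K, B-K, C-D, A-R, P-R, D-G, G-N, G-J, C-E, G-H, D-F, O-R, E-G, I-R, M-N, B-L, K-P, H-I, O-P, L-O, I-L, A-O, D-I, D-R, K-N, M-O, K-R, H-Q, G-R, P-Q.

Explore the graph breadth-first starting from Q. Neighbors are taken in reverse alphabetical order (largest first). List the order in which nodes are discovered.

Q R P L H O K I G D A M C B N J E F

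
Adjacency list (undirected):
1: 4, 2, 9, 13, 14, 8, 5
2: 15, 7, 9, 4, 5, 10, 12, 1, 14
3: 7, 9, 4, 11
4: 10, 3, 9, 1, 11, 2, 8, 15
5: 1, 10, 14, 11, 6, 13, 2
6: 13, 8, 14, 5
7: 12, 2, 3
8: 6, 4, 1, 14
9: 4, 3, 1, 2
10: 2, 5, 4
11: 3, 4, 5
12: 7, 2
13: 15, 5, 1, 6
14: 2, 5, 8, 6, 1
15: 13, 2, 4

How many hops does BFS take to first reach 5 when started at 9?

Level 0: 9
Level 1: 1, 2, 3, 4
Level 2: 5, 7, 8, 10, 11, 12, 13, 14, 15
Level 3: 6
5 first appears at level 2.

2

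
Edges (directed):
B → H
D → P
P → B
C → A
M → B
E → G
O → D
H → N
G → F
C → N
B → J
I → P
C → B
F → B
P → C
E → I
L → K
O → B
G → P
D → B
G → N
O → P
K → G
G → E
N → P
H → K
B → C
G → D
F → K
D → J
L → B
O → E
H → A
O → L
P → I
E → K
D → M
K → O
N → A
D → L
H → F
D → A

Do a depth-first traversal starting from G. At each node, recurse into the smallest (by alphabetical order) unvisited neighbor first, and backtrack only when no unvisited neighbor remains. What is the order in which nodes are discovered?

Visit G
G → D
D → A
D → B
B → C
C → N
N → P
P → I
B → H
H → F
F → K
K → O
O → E
O → L
B → J
D → M

G D A B C N P I H F K O E L J M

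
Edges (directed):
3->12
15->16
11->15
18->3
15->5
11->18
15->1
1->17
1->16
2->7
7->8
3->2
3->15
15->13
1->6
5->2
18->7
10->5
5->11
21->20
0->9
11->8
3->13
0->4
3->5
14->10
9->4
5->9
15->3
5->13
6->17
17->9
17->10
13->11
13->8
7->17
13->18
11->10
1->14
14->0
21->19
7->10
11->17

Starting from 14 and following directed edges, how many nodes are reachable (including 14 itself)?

19

BFS from 14 visits: 14, 10, 0, 5, 9, 4, 13, 11, 2, 18, 8, 17, 15, 7, 3, 16, 1, 12, 6
Reachable nodes: 19 of 22 total.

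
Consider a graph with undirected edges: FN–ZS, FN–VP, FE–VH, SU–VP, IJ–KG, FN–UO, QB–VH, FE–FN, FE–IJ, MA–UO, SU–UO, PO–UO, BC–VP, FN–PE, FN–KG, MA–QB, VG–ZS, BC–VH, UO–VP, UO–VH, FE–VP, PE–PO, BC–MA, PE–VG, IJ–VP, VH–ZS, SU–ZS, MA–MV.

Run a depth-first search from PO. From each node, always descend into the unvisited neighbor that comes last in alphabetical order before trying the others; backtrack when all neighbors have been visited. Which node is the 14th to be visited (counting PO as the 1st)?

Visit PO
PO → UO
UO → VP
VP → SU
SU → ZS
ZS → VH
VH → QB
QB → MA
MA → MV
MA → BC
VH → FE
FE → IJ
IJ → KG
KG → FN
FN → PE
PE → VG

Visit order: PO, UO, VP, SU, ZS, VH, QB, MA, MV, BC, FE, IJ, KG, FN, PE, VG

FN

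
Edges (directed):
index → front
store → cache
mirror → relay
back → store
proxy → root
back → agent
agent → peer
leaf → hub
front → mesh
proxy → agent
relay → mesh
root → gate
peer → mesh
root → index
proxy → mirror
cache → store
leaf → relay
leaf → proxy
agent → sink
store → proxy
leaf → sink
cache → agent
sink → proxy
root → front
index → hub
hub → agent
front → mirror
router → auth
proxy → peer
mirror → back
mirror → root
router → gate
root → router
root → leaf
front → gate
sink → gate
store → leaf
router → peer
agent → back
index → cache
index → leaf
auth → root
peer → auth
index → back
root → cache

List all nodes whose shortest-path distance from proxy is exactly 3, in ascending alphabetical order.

Level 0: proxy
Level 1: agent, mirror, peer, root
Level 2: auth, back, cache, front, gate, index, leaf, mesh, relay, router, sink
Level 3: hub, store

hub, store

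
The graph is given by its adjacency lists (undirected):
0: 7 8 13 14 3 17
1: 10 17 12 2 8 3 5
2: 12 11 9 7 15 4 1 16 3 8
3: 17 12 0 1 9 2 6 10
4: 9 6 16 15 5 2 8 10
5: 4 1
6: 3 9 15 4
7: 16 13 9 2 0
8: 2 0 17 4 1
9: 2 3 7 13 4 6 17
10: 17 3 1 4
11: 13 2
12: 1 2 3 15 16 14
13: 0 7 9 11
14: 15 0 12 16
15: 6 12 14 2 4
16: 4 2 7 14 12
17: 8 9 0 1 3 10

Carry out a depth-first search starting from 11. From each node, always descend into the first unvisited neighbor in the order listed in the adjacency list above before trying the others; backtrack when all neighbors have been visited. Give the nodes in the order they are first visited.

Visit 11
11 → 13
13 → 0
0 → 7
7 → 16
16 → 4
4 → 9
9 → 2
2 → 12
12 → 1
1 → 10
10 → 17
17 → 8
17 → 3
3 → 6
6 → 15
15 → 14
1 → 5

11 13 0 7 16 4 9 2 12 1 10 17 8 3 6 15 14 5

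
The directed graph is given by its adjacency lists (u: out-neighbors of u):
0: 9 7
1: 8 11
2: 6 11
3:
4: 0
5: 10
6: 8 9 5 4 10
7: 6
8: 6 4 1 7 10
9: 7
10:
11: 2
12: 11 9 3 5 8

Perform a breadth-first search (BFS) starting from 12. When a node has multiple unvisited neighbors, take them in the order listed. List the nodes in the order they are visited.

Visit 12; enqueue 11, 9, 3, 5, 8 → queue [11, 9, 3, 5, 8]
Visit 11; enqueue 2 → queue [9, 3, 5, 8, 2]
Visit 9; enqueue 7 → queue [3, 5, 8, 2, 7]
Visit 3 → queue [5, 8, 2, 7]
Visit 5; enqueue 10 → queue [8, 2, 7, 10]
Visit 8; enqueue 6, 4, 1 → queue [2, 7, 10, 6, 4, 1]
Visit 2 → queue [7, 10, 6, 4, 1]
Visit 7 → queue [10, 6, 4, 1]
Visit 10 → queue [6, 4, 1]
Visit 6 → queue [4, 1]
Visit 4; enqueue 0 → queue [1, 0]
Visit 1 → queue [0]
Visit 0 → queue []

12, 11, 9, 3, 5, 8, 2, 7, 10, 6, 4, 1, 0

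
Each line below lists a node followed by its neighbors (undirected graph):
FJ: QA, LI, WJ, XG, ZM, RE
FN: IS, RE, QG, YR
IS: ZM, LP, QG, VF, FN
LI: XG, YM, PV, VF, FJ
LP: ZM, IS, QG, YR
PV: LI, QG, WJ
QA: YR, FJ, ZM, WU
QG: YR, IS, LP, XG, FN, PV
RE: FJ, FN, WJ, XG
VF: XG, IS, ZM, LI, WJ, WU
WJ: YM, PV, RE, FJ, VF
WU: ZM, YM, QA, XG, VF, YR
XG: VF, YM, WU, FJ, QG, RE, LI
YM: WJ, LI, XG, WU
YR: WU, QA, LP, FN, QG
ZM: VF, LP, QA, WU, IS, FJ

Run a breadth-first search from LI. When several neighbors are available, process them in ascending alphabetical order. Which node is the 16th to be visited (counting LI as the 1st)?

Visit LI; enqueue FJ, PV, VF, XG, YM → queue [FJ, PV, VF, XG, YM]
Visit FJ; enqueue QA, RE, WJ, ZM → queue [PV, VF, XG, YM, QA, RE, WJ, ZM]
Visit PV; enqueue QG → queue [VF, XG, YM, QA, RE, WJ, ZM, QG]
Visit VF; enqueue IS, WU → queue [XG, YM, QA, RE, WJ, ZM, QG, IS, WU]
Visit XG → queue [YM, QA, RE, WJ, ZM, QG, IS, WU]
Visit YM → queue [QA, RE, WJ, ZM, QG, IS, WU]
Visit QA; enqueue YR → queue [RE, WJ, ZM, QG, IS, WU, YR]
Visit RE; enqueue FN → queue [WJ, ZM, QG, IS, WU, YR, FN]
Visit WJ → queue [ZM, QG, IS, WU, YR, FN]
Visit ZM; enqueue LP → queue [QG, IS, WU, YR, FN, LP]
Visit QG → queue [IS, WU, YR, FN, LP]
Visit IS → queue [WU, YR, FN, LP]
Visit WU → queue [YR, FN, LP]
Visit YR → queue [FN, LP]
Visit FN → queue [LP]
Visit LP → queue []

Visit order: LI, FJ, PV, VF, XG, YM, QA, RE, WJ, ZM, QG, IS, WU, YR, FN, LP

LP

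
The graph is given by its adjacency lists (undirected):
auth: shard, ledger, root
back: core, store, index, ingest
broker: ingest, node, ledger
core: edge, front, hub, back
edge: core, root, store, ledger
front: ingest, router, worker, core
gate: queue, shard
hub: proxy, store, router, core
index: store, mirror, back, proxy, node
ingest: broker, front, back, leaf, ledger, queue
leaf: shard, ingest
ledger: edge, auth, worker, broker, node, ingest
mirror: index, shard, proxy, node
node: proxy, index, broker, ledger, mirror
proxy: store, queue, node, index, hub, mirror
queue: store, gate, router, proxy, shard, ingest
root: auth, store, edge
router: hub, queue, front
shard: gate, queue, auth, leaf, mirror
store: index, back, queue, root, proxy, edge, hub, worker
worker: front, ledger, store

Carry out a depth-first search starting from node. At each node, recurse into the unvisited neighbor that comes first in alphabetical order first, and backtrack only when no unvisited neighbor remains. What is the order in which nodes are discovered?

Visit node
node → broker
broker → ingest
ingest → back
back → core
core → edge
edge → ledger
ledger → auth
auth → root
root → store
store → hub
hub → proxy
proxy → index
index → mirror
mirror → shard
shard → gate
gate → queue
queue → router
router → front
front → worker
shard → leaf

node, broker, ingest, back, core, edge, ledger, auth, root, store, hub, proxy, index, mirror, shard, gate, queue, router, front, worker, leaf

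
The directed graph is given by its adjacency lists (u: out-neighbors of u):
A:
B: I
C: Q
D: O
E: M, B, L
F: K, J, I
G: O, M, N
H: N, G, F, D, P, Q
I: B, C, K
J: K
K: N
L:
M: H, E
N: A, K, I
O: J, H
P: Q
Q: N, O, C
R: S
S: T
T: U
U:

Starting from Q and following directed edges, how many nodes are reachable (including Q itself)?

BFS from Q visits: Q, N, O, C, A, K, I, J, H, B, G, F, D, P, M, E, L
Reachable nodes: 17 of 21 total.

17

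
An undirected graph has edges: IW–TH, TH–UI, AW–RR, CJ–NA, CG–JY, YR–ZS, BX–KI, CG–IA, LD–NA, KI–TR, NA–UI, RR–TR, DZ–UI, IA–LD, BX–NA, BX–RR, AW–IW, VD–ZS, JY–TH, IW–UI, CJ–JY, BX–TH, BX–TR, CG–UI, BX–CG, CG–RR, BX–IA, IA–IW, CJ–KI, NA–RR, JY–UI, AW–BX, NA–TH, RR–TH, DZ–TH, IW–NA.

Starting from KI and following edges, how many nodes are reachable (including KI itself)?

BFS from KI visits: KI, TR, CJ, BX, RR, NA, JY, TH, IA, CG, AW, UI, LD, IW, DZ
Reachable nodes: 15 of 18 total.

15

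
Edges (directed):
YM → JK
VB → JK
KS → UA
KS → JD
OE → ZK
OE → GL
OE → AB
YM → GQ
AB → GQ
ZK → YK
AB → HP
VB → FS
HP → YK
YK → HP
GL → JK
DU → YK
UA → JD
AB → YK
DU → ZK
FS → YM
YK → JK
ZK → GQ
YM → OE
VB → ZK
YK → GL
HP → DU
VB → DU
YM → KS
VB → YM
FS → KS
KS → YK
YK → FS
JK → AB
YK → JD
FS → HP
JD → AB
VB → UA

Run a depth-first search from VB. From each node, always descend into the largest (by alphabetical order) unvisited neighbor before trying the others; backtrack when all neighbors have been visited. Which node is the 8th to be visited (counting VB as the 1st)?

GQ

Visit VB
VB → ZK
ZK → YK
YK → JK
JK → AB
AB → HP
HP → DU
AB → GQ
YK → JD
YK → GL
YK → FS
FS → YM
YM → OE
YM → KS
KS → UA

Visit order: VB, ZK, YK, JK, AB, HP, DU, GQ, JD, GL, FS, YM, OE, KS, UA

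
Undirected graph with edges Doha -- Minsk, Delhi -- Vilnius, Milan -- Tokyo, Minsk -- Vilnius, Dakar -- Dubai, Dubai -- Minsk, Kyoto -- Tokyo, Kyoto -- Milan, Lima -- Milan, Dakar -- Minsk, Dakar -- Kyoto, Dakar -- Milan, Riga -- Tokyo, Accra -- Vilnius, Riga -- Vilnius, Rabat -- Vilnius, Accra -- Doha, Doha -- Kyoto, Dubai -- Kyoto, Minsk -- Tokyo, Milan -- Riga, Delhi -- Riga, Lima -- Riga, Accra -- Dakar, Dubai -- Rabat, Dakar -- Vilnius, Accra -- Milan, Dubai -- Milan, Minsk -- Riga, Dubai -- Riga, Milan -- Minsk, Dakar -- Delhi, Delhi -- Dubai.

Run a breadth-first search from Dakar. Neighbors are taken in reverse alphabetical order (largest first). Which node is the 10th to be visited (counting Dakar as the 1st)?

Rabat

Visit Dakar; enqueue Vilnius, Minsk, Milan, Kyoto, Dubai, Delhi, Accra → queue [Vilnius, Minsk, Milan, Kyoto, Dubai, Delhi, Accra]
Visit Vilnius; enqueue Riga, Rabat → queue [Minsk, Milan, Kyoto, Dubai, Delhi, Accra, Riga, Rabat]
Visit Minsk; enqueue Tokyo, Doha → queue [Milan, Kyoto, Dubai, Delhi, Accra, Riga, Rabat, Tokyo, Doha]
Visit Milan; enqueue Lima → queue [Kyoto, Dubai, Delhi, Accra, Riga, Rabat, Tokyo, Doha, Lima]
Visit Kyoto → queue [Dubai, Delhi, Accra, Riga, Rabat, Tokyo, Doha, Lima]
Visit Dubai → queue [Delhi, Accra, Riga, Rabat, Tokyo, Doha, Lima]
Visit Delhi → queue [Accra, Riga, Rabat, Tokyo, Doha, Lima]
Visit Accra → queue [Riga, Rabat, Tokyo, Doha, Lima]
Visit Riga → queue [Rabat, Tokyo, Doha, Lima]
Visit Rabat → queue [Tokyo, Doha, Lima]
Visit Tokyo → queue [Doha, Lima]
Visit Doha → queue [Lima]
Visit Lima → queue []

Visit order: Dakar, Vilnius, Minsk, Milan, Kyoto, Dubai, Delhi, Accra, Riga, Rabat, Tokyo, Doha, Lima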